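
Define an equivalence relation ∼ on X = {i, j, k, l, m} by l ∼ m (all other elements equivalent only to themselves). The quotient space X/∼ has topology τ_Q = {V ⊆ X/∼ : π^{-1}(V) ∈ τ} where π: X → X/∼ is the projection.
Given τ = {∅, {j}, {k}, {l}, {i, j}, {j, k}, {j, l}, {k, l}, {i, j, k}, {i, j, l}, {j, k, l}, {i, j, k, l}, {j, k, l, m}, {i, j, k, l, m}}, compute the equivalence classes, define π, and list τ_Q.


X/∼ = {[i], [j], [k], [l=m]}; |τ_Q| = 8.

Equivalence classes: [i], [j], [k], [l=m].
Quotient map π: X → X/∼ sends i ↦ [i], j ↦ [j], k ↦ [k], l ↦ [l=m], m ↦ [l=m].
For each subset V ⊆ X/∼, compute π^{-1}(V) ⊆ X and check whether π^{-1}(V) ∈ τ. V is open in τ_Q iff π^{-1}(V) ∈ τ.
  V = {}: π^{-1}(V) = ∅ ∈ τ ✓.
  V = {[i]}: π^{-1}(V) = {i} ∉ τ ✗.
  V = {[j]}: π^{-1}(V) = {j} ∈ τ ✓.
  V = {[i], [j]}: π^{-1}(V) = {i, j} ∈ τ ✓.
  V = {[k]}: π^{-1}(V) = {k} ∈ τ ✓.
  V = {[i], [k]}: π^{-1}(V) = {i, k} ∉ τ ✗.
  V = {[j], [k]}: π^{-1}(V) = {j, k} ∈ τ ✓.
  V = {[i], [j], [k]}: π^{-1}(V) = {i, j, k} ∈ τ ✓.
  V = {[l=m]}: π^{-1}(V) = {l, m} ∉ τ ✗.
  V = {[i], [l=m]}: π^{-1}(V) = {i, l, m} ∉ τ ✗.
  V = {[j], [l=m]}: π^{-1}(V) = {j, l, m} ∉ τ ✗.
  V = {[i], [j], [l=m]}: π^{-1}(V) = {i, j, l, m} ∉ τ ✗.
  V = {[k], [l=m]}: π^{-1}(V) = {k, l, m} ∉ τ ✗.
  V = {[i], [k], [l=m]}: π^{-1}(V) = {i, k, l, m} ∉ τ ✗.
  V = {[j], [k], [l=m]}: π^{-1}(V) = {j, k, l, m} ∈ τ ✓.
  V = {[i], [j], [k], [l=m]}: π^{-1}(V) = {i, j, k, l, m} ∈ τ ✓.
Open sets in the quotient: τ_Q = {{}, {[j]}, {[i], [j]}, {[k]}, {[j], [k]}, {[i], [j], [k]}, {[j], [k], [l=m]}, {[i], [j], [k], [l=m]}} (8 elements).


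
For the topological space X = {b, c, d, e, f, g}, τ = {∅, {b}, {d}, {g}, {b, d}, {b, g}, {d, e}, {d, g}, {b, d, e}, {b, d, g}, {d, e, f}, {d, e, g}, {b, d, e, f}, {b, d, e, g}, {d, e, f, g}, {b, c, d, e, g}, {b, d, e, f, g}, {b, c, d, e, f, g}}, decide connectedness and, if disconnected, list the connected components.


(X, τ) is connected.

Find clopen sets (U ∈ τ with X ∖ U ∈ τ):
  U = ∅, X ∖ U = {b, c, d, e, f, g} — both open, so U is clopen.
  U = {b, c, d, e, f, g}, X ∖ U = ∅ — both open, so U is clopen.
Only trivial clopens (∅ and X) exist, so (X, τ) is connected.
Compute connected components by grouping points that agree on all clopens:
  component: {b, c, d, e, f, g}


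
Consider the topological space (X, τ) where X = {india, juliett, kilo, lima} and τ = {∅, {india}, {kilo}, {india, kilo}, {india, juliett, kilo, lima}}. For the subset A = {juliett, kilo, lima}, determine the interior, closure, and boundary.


int(A) = {kilo}, cl(A) = {juliett, kilo, lima}, ∂A = {juliett, lima}.

Closed sets in (X, τ) are complements of opens:
  closed(X, τ) = {∅, {juliett, lima}, {india, juliett, lima}, {juliett, kilo, lima}, {india, juliett, kilo, lima}}.
int(A) = ⋃ {U ∈ τ : U ⊆ A}. Opens contained in A: ∅, {kilo}.
Taking the union of these: int(A) = {kilo}.
cl(A) = ⋂ {C closed : A ⊆ C}. Closed sets containing A: {juliett, kilo, lima}, {india, juliett, kilo, lima}.
Intersecting these: cl(A) = {juliett, kilo, lima}.
∂A = cl(A) ∖ int(A) = {juliett, kilo, lima} ∖ {kilo} = {juliett, lima}.


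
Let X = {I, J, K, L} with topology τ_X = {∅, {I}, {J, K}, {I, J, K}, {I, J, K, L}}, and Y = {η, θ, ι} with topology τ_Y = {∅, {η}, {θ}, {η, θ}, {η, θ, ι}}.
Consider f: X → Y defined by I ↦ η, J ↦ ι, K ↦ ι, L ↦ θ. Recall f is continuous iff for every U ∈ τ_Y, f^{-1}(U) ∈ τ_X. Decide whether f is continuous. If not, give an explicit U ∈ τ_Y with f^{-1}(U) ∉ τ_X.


f is NOT continuous.

Compute f^{-1}(U) for each U ∈ τ_Y:
  U = ∅: f^{-1}(U) = ∅ ∈ τ_X ✓.
  U = {η}: f^{-1}(U) = {I} ∈ τ_X ✓.
  U = {θ}: f^{-1}(U) = {L} ∉ τ_X ✗.
  U = {η, θ}: f^{-1}(U) = {I, L} ∉ τ_X ✗.
  U = {η, θ, ι}: f^{-1}(U) = {I, J, K, L} ∈ τ_X ✓.
Found U = {θ} with f^{-1}(U) = {L} not in τ_X. Therefore f is NOT continuous.


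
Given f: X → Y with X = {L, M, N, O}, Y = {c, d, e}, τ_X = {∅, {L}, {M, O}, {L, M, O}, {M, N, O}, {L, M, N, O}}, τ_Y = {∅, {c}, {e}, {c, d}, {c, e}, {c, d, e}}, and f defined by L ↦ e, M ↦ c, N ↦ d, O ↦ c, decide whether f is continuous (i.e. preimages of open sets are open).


f IS continuous.

Compute f^{-1}(U) for each U ∈ τ_Y:
  U = ∅: f^{-1}(U) = ∅ ∈ τ_X ✓.
  U = {c}: f^{-1}(U) = {M, O} ∈ τ_X ✓.
  U = {e}: f^{-1}(U) = {L} ∈ τ_X ✓.
  U = {c, d}: f^{-1}(U) = {M, N, O} ∈ τ_X ✓.
  U = {c, e}: f^{-1}(U) = {L, M, O} ∈ τ_X ✓.
  U = {c, d, e}: f^{-1}(U) = {L, M, N, O} ∈ τ_X ✓.
Every preimage lies in τ_X, so f IS continuous.


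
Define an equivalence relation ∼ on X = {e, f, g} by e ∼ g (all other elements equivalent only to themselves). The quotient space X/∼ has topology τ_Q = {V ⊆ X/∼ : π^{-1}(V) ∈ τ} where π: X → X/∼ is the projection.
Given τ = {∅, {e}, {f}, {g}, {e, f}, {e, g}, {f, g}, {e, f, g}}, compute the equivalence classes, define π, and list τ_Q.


X/∼ = {[e=g], [f]}; |τ_Q| = 4.

Equivalence classes: [e=g], [f].
Quotient map π: X → X/∼ sends e ↦ [e=g], f ↦ [f], g ↦ [e=g].
For each subset V ⊆ X/∼, compute π^{-1}(V) ⊆ X and check whether π^{-1}(V) ∈ τ. V is open in τ_Q iff π^{-1}(V) ∈ τ.
  V = {}: π^{-1}(V) = ∅ ∈ τ ✓.
  V = {[e=g]}: π^{-1}(V) = {e, g} ∈ τ ✓.
  V = {[f]}: π^{-1}(V) = {f} ∈ τ ✓.
  V = {[e=g], [f]}: π^{-1}(V) = {e, f, g} ∈ τ ✓.
Open sets in the quotient: τ_Q = {{}, {[e=g]}, {[f]}, {[e=g], [f]}} (4 elements).


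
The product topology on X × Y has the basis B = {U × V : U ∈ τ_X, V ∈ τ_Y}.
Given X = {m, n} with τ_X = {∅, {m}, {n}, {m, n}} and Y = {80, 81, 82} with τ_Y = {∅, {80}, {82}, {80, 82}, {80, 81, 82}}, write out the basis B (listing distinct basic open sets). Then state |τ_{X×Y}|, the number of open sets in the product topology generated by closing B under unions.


Basis B = {∅ × ∅, {m} × {80}, {m} × {82}, {n} × {80}, {n} × {82}, {m} × {80, 82}, {m, n} × {80}, {m, n} × {82}, {n} × {80, 82}, {m} × {80, 81, 82}, {n} × {80, 81, 82}, {m, n} × {80, 82}, {m, n} × {80, 81, 82}}; |τ_{X×Y}| = 25.

Enumerate products U × V with U ∈ τ_X, V ∈ τ_Y (deduplicated):
  ∅ × ∅ = {} (∅)
  {m} × {80} = {(m,80)}
  {m} × {82} = {(m,82)}
  {n} × {80} = {(n,80)}
  {n} × {82} = {(n,82)}
  {m} × {80, 82} = {(m,80), (m,82)}
  {m, n} × {80} = {(m,80), (n,80)}
  {m, n} × {82} = {(m,82), (n,82)}
  {n} × {80, 82} = {(n,80), (n,82)}
  {m} × {80, 81, 82} = {(m,80), (m,81), (m,82)}
  {n} × {80, 81, 82} = {(n,80), (n,81), (n,82)}
  {m, n} × {80, 82} = {(m,80), (m,82), (n,80), (n,82)}
  {m, n} × {80, 81, 82} = {(m,80), (m,81), (m,82), (n,80), (n,81), (n,82)}
These 13 distinct sets form the basis B.
Close under arbitrary unions to get τ_{X×Y}; counting gives |τ_{X×Y}| = 25.


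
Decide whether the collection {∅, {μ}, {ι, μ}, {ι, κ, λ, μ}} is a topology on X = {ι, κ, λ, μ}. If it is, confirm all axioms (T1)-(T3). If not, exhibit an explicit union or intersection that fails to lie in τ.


τ IS a topology on X.

Axiom (T1): ∅ ∈ τ? Yes; X ∈ τ? Yes.
Axiom (T2/T3): check pairwise unions and intersections of members of τ.
All pairwise intersections and unions checked — each lies in τ. Therefore τ satisfies (T1), (T2), (T3): it IS a topology on X.


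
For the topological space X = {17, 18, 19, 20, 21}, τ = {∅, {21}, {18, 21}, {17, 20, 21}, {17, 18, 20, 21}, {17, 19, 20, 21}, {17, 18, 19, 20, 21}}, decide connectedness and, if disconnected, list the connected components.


(X, τ) is connected.

Find clopen sets (U ∈ τ with X ∖ U ∈ τ):
  U = ∅, X ∖ U = {17, 18, 19, 20, 21} — both open, so U is clopen.
  U = {17, 18, 19, 20, 21}, X ∖ U = ∅ — both open, so U is clopen.
Only trivial clopens (∅ and X) exist, so (X, τ) is connected.
Compute connected components by grouping points that agree on all clopens:
  component: {17, 18, 19, 20, 21}


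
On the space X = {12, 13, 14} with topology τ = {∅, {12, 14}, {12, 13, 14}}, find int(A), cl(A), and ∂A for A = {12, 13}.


int(A) = ∅, cl(A) = {12, 13, 14}, ∂A = {12, 13, 14}.

Closed sets in (X, τ) are complements of opens:
  closed(X, τ) = {∅, {13}, {12, 13, 14}}.
int(A) = ⋃ {U ∈ τ : U ⊆ A}. Opens contained in A: ∅.
Taking the union of these: int(A) = ∅.
cl(A) = ⋂ {C closed : A ⊆ C}. Closed sets containing A: {12, 13, 14}.
Intersecting these: cl(A) = {12, 13, 14}.
∂A = cl(A) ∖ int(A) = {12, 13, 14} ∖ ∅ = {12, 13, 14}.


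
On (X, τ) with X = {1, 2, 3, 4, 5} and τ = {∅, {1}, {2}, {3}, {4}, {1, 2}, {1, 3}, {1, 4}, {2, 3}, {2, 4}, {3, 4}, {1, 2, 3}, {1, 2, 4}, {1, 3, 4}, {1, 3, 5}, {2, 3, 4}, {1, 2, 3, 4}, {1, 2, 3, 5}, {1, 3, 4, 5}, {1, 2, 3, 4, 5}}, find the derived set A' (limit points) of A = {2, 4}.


A' = ∅

For each x ∈ X, list the open sets U ∈ τ with x ∈ U, then check whether U ∩ (A ∖ {x}) ≠ ∅ for every such U.
  x = 1: open {1} ∋ x has {1} ∩ (A ∖ {1}) = ∅, so x is NOT a limit point.
  x = 2: open {2} ∋ x has {2} ∩ (A ∖ {2}) = ∅, so x is NOT a limit point.
  x = 3: open {3} ∋ x has {3} ∩ (A ∖ {3}) = ∅, so x is NOT a limit point.
  x = 4: open {4} ∋ x has {4} ∩ (A ∖ {4}) = ∅, so x is NOT a limit point.
  x = 5: open {1, 3, 5} ∋ x has {1, 3, 5} ∩ (A ∖ {5}) = ∅, so x is NOT a limit point.
Collecting: A' = ∅.


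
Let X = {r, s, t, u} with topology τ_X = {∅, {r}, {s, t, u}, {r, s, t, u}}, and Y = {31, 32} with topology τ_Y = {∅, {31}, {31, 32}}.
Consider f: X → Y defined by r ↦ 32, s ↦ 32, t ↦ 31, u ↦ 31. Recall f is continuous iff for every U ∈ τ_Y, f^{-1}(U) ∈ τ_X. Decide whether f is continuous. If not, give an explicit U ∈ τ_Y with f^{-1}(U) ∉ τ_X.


f is NOT continuous.

Compute f^{-1}(U) for each U ∈ τ_Y:
  U = ∅: f^{-1}(U) = ∅ ∈ τ_X ✓.
  U = {31}: f^{-1}(U) = {t, u} ∉ τ_X ✗.
  U = {31, 32}: f^{-1}(U) = {r, s, t, u} ∈ τ_X ✓.
Found U = {31} with f^{-1}(U) = {t, u} not in τ_X. Therefore f is NOT continuous.


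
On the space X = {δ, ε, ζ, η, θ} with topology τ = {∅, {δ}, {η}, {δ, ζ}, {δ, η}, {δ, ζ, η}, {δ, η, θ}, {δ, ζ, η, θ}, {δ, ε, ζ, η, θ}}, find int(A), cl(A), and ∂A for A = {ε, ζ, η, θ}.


int(A) = {η}, cl(A) = {ε, ζ, η, θ}, ∂A = {ε, ζ, θ}.

Closed sets in (X, τ) are complements of opens:
  closed(X, τ) = {∅, {ε}, {ε, ζ}, {ε, θ}, {ε, ζ, θ}, {ε, η, θ}, {δ, ε, ζ, θ}, {ε, ζ, η, θ}, {δ, ε, ζ, η, θ}}.
int(A) = ⋃ {U ∈ τ : U ⊆ A}. Opens contained in A: ∅, {η}.
Taking the union of these: int(A) = {η}.
cl(A) = ⋂ {C closed : A ⊆ C}. Closed sets containing A: {ε, ζ, η, θ}, {δ, ε, ζ, η, θ}.
Intersecting these: cl(A) = {ε, ζ, η, θ}.
∂A = cl(A) ∖ int(A) = {ε, ζ, η, θ} ∖ {η} = {ε, ζ, θ}.


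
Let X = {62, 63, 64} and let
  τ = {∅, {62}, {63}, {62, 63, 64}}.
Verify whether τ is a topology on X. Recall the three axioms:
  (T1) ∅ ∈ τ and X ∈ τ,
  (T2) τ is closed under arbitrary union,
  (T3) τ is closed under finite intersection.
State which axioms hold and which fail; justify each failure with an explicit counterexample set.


τ is NOT a topology on X.

Axiom (T1): ∅ ∈ τ? Yes; X ∈ τ? Yes.
Axiom (T2/T3): check pairwise unions and intersections of members of τ.
Counterexample for (T2): {62} ∪ {63} = {62, 63} ∉ τ. Therefore τ is NOT a topology.


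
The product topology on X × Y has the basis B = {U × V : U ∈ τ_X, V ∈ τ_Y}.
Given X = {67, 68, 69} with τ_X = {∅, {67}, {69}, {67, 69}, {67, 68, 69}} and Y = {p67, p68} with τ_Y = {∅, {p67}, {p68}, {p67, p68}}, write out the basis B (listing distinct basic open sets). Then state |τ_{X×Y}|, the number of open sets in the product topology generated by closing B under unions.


Basis B = {∅ × ∅, {67} × {p67}, {67} × {p68}, {69} × {p67}, {69} × {p68}, {67} × {p67, p68}, {67, 69} × {p67}, {67, 69} × {p68}, {69} × {p67, p68}, {67, 68, 69} × {p67}, {67, 68, 69} × {p68}, {67, 69} × {p67, p68}, {67, 68, 69} × {p67, p68}}; |τ_{X×Y}| = 25.

Enumerate products U × V with U ∈ τ_X, V ∈ τ_Y (deduplicated):
  ∅ × ∅ = {} (∅)
  {67} × {p67} = {(67,p67)}
  {67} × {p68} = {(67,p68)}
  {69} × {p67} = {(69,p67)}
  {69} × {p68} = {(69,p68)}
  {67} × {p67, p68} = {(67,p67), (67,p68)}
  {67, 69} × {p67} = {(67,p67), (69,p67)}
  {67, 69} × {p68} = {(67,p68), (69,p68)}
  {69} × {p67, p68} = {(69,p67), (69,p68)}
  {67, 68, 69} × {p67} = {(67,p67), (68,p67), (69,p67)}
  {67, 68, 69} × {p68} = {(67,p68), (68,p68), (69,p68)}
  {67, 69} × {p67, p68} = {(67,p67), (67,p68), (69,p67), (69,p68)}
  {67, 68, 69} × {p67, p68} = {(67,p67), (67,p68), (68,p67), (68,p68), (69,p67), (69,p68)}
These 13 distinct sets form the basis B.
Close under arbitrary unions to get τ_{X×Y}; counting gives |τ_{X×Y}| = 25.


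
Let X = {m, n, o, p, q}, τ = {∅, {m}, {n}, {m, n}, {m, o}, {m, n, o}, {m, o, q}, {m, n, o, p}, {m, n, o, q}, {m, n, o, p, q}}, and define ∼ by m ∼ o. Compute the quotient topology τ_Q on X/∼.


X/∼ = {[m=o], [n], [p], [q]}; |τ_Q| = 8.

Equivalence classes: [m=o], [n], [p], [q].
Quotient map π: X → X/∼ sends m ↦ [m=o], n ↦ [n], o ↦ [m=o], p ↦ [p], q ↦ [q].
For each subset V ⊆ X/∼, compute π^{-1}(V) ⊆ X and check whether π^{-1}(V) ∈ τ. V is open in τ_Q iff π^{-1}(V) ∈ τ.
  V = {}: π^{-1}(V) = ∅ ∈ τ ✓.
  V = {[m=o]}: π^{-1}(V) = {m, o} ∈ τ ✓.
  V = {[n]}: π^{-1}(V) = {n} ∈ τ ✓.
  V = {[m=o], [n]}: π^{-1}(V) = {m, n, o} ∈ τ ✓.
  V = {[p]}: π^{-1}(V) = {p} ∉ τ ✗.
  V = {[m=o], [p]}: π^{-1}(V) = {m, o, p} ∉ τ ✗.
  V = {[n], [p]}: π^{-1}(V) = {n, p} ∉ τ ✗.
  V = {[m=o], [n], [p]}: π^{-1}(V) = {m, n, o, p} ∈ τ ✓.
  V = {[q]}: π^{-1}(V) = {q} ∉ τ ✗.
  V = {[m=o], [q]}: π^{-1}(V) = {m, o, q} ∈ τ ✓.
  V = {[n], [q]}: π^{-1}(V) = {n, q} ∉ τ ✗.
  V = {[m=o], [n], [q]}: π^{-1}(V) = {m, n, o, q} ∈ τ ✓.
  V = {[p], [q]}: π^{-1}(V) = {p, q} ∉ τ ✗.
  V = {[m=o], [p], [q]}: π^{-1}(V) = {m, o, p, q} ∉ τ ✗.
  V = {[n], [p], [q]}: π^{-1}(V) = {n, p, q} ∉ τ ✗.
  V = {[m=o], [n], [p], [q]}: π^{-1}(V) = {m, n, o, p, q} ∈ τ ✓.
Open sets in the quotient: τ_Q = {{}, {[m=o]}, {[n]}, {[m=o], [n]}, {[m=o], [n], [p]}, {[m=o], [q]}, {[m=o], [n], [q]}, {[m=o], [n], [p], [q]}} (8 elements).


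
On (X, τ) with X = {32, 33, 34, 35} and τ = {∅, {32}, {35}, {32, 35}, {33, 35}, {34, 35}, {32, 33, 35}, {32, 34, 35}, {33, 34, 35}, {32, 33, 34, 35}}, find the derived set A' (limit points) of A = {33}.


A' = ∅

For each x ∈ X, list the open sets U ∈ τ with x ∈ U, then check whether U ∩ (A ∖ {x}) ≠ ∅ for every such U.
  x = 32: open {32} ∋ x has {32} ∩ (A ∖ {32}) = ∅, so x is NOT a limit point.
  x = 33: open {33, 35} ∋ x has {33, 35} ∩ (A ∖ {33}) = ∅, so x is NOT a limit point.
  x = 34: open {34, 35} ∋ x has {34, 35} ∩ (A ∖ {34}) = ∅, so x is NOT a limit point.
  x = 35: open {35} ∋ x has {35} ∩ (A ∖ {35}) = ∅, so x is NOT a limit point.
Collecting: A' = ∅.


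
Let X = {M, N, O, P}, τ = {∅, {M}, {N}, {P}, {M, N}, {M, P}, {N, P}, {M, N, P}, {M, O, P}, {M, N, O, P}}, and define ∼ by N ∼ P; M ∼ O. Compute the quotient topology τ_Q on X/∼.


X/∼ = {[M=O], [N=P]}; |τ_Q| = 3.

Equivalence classes: [M=O], [N=P].
Quotient map π: X → X/∼ sends M ↦ [M=O], N ↦ [N=P], O ↦ [M=O], P ↦ [N=P].
For each subset V ⊆ X/∼, compute π^{-1}(V) ⊆ X and check whether π^{-1}(V) ∈ τ. V is open in τ_Q iff π^{-1}(V) ∈ τ.
  V = {}: π^{-1}(V) = ∅ ∈ τ ✓.
  V = {[M=O]}: π^{-1}(V) = {M, O} ∉ τ ✗.
  V = {[N=P]}: π^{-1}(V) = {N, P} ∈ τ ✓.
  V = {[M=O], [N=P]}: π^{-1}(V) = {M, N, O, P} ∈ τ ✓.
Open sets in the quotient: τ_Q = {{}, {[N=P]}, {[M=O], [N=P]}} (3 elements).


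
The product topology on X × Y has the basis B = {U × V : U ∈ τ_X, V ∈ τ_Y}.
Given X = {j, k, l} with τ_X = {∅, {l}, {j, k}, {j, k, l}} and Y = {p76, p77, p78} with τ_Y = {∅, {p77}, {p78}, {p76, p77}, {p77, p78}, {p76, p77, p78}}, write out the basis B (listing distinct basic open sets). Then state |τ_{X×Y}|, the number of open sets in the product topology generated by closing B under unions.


Basis B = {∅ × ∅, {l} × {p77}, {l} × {p78}, {j, k} × {p77}, {j, k} × {p78}, {l} × {p76, p77}, {l} × {p77, p78}, {j, k, l} × {p77}, {j, k, l} × {p78}, {l} × {p76, p77, p78}, {j, k} × {p76, p77}, {j, k} × {p77, p78}, {j, k} × {p76, p77, p78}, {j, k, l} × {p76, p77}, {j, k, l} × {p77, p78}, {j, k, l} × {p76, p77, p78}}; |τ_{X×Y}| = 36.

Enumerate products U × V with U ∈ τ_X, V ∈ τ_Y (deduplicated):
  ∅ × ∅ = {} (∅)
  {l} × {p77} = {(l,p77)}
  {l} × {p78} = {(l,p78)}
  {j, k} × {p77} = {(j,p77), (k,p77)}
  {j, k} × {p78} = {(j,p78), (k,p78)}
  {l} × {p76, p77} = {(l,p76), (l,p77)}
  {l} × {p77, p78} = {(l,p77), (l,p78)}
  {j, k, l} × {p77} = {(j,p77), (k,p77), (l,p77)}
  {j, k, l} × {p78} = {(j,p78), (k,p78), (l,p78)}
  {l} × {p76, p77, p78} = {(l,p76), (l,p77), (l,p78)}
  {j, k} × {p76, p77} = {(j,p76), (j,p77), (k,p76), (k,p77)}
  {j, k} × {p77, p78} = {(j,p77), (j,p78), (k,p77), (k,p78)}
  {j, k} × {p76, p77, p78} = {(j,p76), (j,p77), (j,p78), (k,p76), (k,p77), (k,p78)}
  {j, k, l} × {p76, p77} = {(j,p76), (j,p77), (k,p76), (k,p77), (l,p76), (l,p77)}
  {j, k, l} × {p77, p78} = {(j,p77), (j,p78), (k,p77), (k,p78), (l,p77), (l,p78)}
  {j, k, l} × {p76, p77, p78} = {(j,p76), (j,p77), (j,p78), (k,p76), (k,p77), (k,p78), (l,p76), (l,p77), (l,p78)}
These 16 distinct sets form the basis B.
Close under arbitrary unions to get τ_{X×Y}; counting gives |τ_{X×Y}| = 36.


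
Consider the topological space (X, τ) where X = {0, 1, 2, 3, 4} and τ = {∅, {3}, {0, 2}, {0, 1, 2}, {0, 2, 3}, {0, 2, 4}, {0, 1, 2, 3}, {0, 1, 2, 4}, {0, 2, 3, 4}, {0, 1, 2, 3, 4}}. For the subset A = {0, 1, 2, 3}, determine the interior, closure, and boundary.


int(A) = {0, 1, 2, 3}, cl(A) = {0, 1, 2, 3, 4}, ∂A = {4}.

Closed sets in (X, τ) are complements of opens:
  closed(X, τ) = {∅, {1}, {3}, {4}, {1, 3}, {1, 4}, {3, 4}, {1, 3, 4}, {0, 1, 2, 4}, {0, 1, 2, 3, 4}}.
int(A) = ⋃ {U ∈ τ : U ⊆ A}. Opens contained in A: ∅, {3}, {0, 2}, {0, 1, 2}, {0, 2, 3}, {0, 1, 2, 3}.
Taking the union of these: int(A) = {0, 1, 2, 3}.
cl(A) = ⋂ {C closed : A ⊆ C}. Closed sets containing A: {0, 1, 2, 3, 4}.
Intersecting these: cl(A) = {0, 1, 2, 3, 4}.
∂A = cl(A) ∖ int(A) = {0, 1, 2, 3, 4} ∖ {0, 1, 2, 3} = {4}.


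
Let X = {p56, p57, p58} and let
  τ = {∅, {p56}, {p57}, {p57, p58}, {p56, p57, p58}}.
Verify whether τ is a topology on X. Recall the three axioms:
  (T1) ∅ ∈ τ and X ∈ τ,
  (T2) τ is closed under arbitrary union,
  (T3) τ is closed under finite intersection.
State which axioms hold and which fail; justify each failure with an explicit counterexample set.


τ is NOT a topology on X.

Axiom (T1): ∅ ∈ τ? Yes; X ∈ τ? Yes.
Axiom (T2/T3): check pairwise unions and intersections of members of τ.
Counterexample for (T2): {p56} ∪ {p57} = {p56, p57} ∉ τ. Therefore τ is NOT a topology.


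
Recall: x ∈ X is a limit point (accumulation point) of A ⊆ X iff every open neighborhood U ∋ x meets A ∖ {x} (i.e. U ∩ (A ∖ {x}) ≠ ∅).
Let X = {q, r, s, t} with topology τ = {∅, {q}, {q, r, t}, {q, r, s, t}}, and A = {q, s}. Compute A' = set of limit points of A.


A' = {r, s, t}

For each x ∈ X, list the open sets U ∈ τ with x ∈ U, then check whether U ∩ (A ∖ {x}) ≠ ∅ for every such U.
  x = q: open {q} ∋ x has {q} ∩ (A ∖ {q}) = ∅, so x is NOT a limit point.
  x = r: opens ∋ x are {q, r, t}, {q, r, s, t}; each meets A ∖ {r}, so x IS a limit point.
  x = s: opens ∋ x are {q, r, s, t}; each meets A ∖ {s}, so x IS a limit point.
  x = t: opens ∋ x are {q, r, t}, {q, r, s, t}; each meets A ∖ {t}, so x IS a limit point.
Collecting: A' = {r, s, t}.


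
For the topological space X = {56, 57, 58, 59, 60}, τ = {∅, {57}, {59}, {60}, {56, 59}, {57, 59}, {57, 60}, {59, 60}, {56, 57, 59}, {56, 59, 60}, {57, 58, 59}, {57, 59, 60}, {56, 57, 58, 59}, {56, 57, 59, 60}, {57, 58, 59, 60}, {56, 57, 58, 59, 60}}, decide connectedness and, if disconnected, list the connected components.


(X, τ) is disconnected; components = [{60}, {56, 57, 58, 59}].

Find clopen sets (U ∈ τ with X ∖ U ∈ τ):
  U = ∅, X ∖ U = {56, 57, 58, 59, 60} — both open, so U is clopen.
  U = {60}, X ∖ U = {56, 57, 58, 59} — both open, so U is clopen.
  U = {56, 57, 58, 59}, X ∖ U = {60} — both open, so U is clopen.
  U = {56, 57, 58, 59, 60}, X ∖ U = ∅ — both open, so U is clopen.
Nontrivial clopen(s) exist: e.g. {56, 57, 58, 59}. So (X, τ) is disconnected.
Compute connected components by grouping points that agree on all clopens:
  component: {60}
  component: {56, 57, 58, 59}


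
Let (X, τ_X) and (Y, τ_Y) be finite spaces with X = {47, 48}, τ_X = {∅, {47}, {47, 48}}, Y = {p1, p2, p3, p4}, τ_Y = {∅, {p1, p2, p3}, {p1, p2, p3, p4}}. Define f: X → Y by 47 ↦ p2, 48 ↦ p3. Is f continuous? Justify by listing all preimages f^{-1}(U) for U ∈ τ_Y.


f IS continuous.

Compute f^{-1}(U) for each U ∈ τ_Y:
  U = ∅: f^{-1}(U) = ∅ ∈ τ_X ✓.
  U = {p1, p2, p3}: f^{-1}(U) = {47, 48} ∈ τ_X ✓.
  U = {p1, p2, p3, p4}: f^{-1}(U) = {47, 48} ∈ τ_X ✓.
Every preimage lies in τ_X, so f IS continuous.


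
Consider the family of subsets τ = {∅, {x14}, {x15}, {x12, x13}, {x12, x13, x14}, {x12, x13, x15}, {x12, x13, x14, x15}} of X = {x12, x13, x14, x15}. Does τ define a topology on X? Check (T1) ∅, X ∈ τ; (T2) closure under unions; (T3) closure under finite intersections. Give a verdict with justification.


τ is NOT a topology on X.

Axiom (T1): ∅ ∈ τ? Yes; X ∈ τ? Yes.
Axiom (T2/T3): check pairwise unions and intersections of members of τ.
Counterexample for (T2): {x14} ∪ {x15} = {x14, x15} ∉ τ. Therefore τ is NOT a topology.


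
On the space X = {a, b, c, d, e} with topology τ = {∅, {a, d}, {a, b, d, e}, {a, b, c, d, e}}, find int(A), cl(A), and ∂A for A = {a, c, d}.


int(A) = {a, d}, cl(A) = {a, b, c, d, e}, ∂A = {b, c, e}.

Closed sets in (X, τ) are complements of opens:
  closed(X, τ) = {∅, {c}, {b, c, e}, {a, b, c, d, e}}.
int(A) = ⋃ {U ∈ τ : U ⊆ A}. Opens contained in A: ∅, {a, d}.
Taking the union of these: int(A) = {a, d}.
cl(A) = ⋂ {C closed : A ⊆ C}. Closed sets containing A: {a, b, c, d, e}.
Intersecting these: cl(A) = {a, b, c, d, e}.
∂A = cl(A) ∖ int(A) = {a, b, c, d, e} ∖ {a, d} = {b, c, e}.


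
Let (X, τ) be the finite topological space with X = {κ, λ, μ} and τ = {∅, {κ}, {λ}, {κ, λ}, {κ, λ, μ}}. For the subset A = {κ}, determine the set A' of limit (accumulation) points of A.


A' = {μ}

For each x ∈ X, list the open sets U ∈ τ with x ∈ U, then check whether U ∩ (A ∖ {x}) ≠ ∅ for every such U.
  x = κ: open {κ} ∋ x has {κ} ∩ (A ∖ {κ}) = ∅, so x is NOT a limit point.
  x = λ: open {λ} ∋ x has {λ} ∩ (A ∖ {λ}) = ∅, so x is NOT a limit point.
  x = μ: opens ∋ x are {κ, λ, μ}; each meets A ∖ {μ}, so x IS a limit point.
Collecting: A' = {μ}.


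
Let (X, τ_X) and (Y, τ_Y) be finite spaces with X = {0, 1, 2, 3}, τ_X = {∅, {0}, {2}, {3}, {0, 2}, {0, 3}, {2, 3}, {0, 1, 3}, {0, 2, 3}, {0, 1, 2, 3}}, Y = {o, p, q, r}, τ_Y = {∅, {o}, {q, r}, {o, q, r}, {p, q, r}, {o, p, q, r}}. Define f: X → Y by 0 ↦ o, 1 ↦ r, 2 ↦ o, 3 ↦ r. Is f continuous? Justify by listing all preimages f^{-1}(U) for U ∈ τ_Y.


f is NOT continuous.

Compute f^{-1}(U) for each U ∈ τ_Y:
  U = ∅: f^{-1}(U) = ∅ ∈ τ_X ✓.
  U = {o}: f^{-1}(U) = {0, 2} ∈ τ_X ✓.
  U = {q, r}: f^{-1}(U) = {1, 3} ∉ τ_X ✗.
  U = {o, q, r}: f^{-1}(U) = {0, 1, 2, 3} ∈ τ_X ✓.
  U = {p, q, r}: f^{-1}(U) = {1, 3} ∉ τ_X ✗.
  U = {o, p, q, r}: f^{-1}(U) = {0, 1, 2, 3} ∈ τ_X ✓.
Found U = {q, r} with f^{-1}(U) = {1, 3} not in τ_X. Therefore f is NOT continuous.


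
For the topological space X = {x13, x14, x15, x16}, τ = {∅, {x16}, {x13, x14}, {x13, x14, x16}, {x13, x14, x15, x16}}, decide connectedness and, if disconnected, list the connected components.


(X, τ) is connected.

Find clopen sets (U ∈ τ with X ∖ U ∈ τ):
  U = ∅, X ∖ U = {x13, x14, x15, x16} — both open, so U is clopen.
  U = {x13, x14, x15, x16}, X ∖ U = ∅ — both open, so U is clopen.
Only trivial clopens (∅ and X) exist, so (X, τ) is connected.
Compute connected components by grouping points that agree on all clopens:
  component: {x13, x14, x15, x16}


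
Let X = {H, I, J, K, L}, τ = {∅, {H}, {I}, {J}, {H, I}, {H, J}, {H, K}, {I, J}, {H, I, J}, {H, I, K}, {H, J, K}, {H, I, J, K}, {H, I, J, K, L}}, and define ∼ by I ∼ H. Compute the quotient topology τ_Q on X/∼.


X/∼ = {[H=I], [J], [K], [L]}; |τ_Q| = 7.

Equivalence classes: [H=I], [J], [K], [L].
Quotient map π: X → X/∼ sends H ↦ [H=I], I ↦ [H=I], J ↦ [J], K ↦ [K], L ↦ [L].
For each subset V ⊆ X/∼, compute π^{-1}(V) ⊆ X and check whether π^{-1}(V) ∈ τ. V is open in τ_Q iff π^{-1}(V) ∈ τ.
  V = {}: π^{-1}(V) = ∅ ∈ τ ✓.
  V = {[H=I]}: π^{-1}(V) = {H, I} ∈ τ ✓.
  V = {[J]}: π^{-1}(V) = {J} ∈ τ ✓.
  V = {[H=I], [J]}: π^{-1}(V) = {H, I, J} ∈ τ ✓.
  V = {[K]}: π^{-1}(V) = {K} ∉ τ ✗.
  V = {[H=I], [K]}: π^{-1}(V) = {H, I, K} ∈ τ ✓.
  V = {[J], [K]}: π^{-1}(V) = {J, K} ∉ τ ✗.
  V = {[H=I], [J], [K]}: π^{-1}(V) = {H, I, J, K} ∈ τ ✓.
  V = {[L]}: π^{-1}(V) = {L} ∉ τ ✗.
  V = {[H=I], [L]}: π^{-1}(V) = {H, I, L} ∉ τ ✗.
  V = {[J], [L]}: π^{-1}(V) = {J, L} ∉ τ ✗.
  V = {[H=I], [J], [L]}: π^{-1}(V) = {H, I, J, L} ∉ τ ✗.
  V = {[K], [L]}: π^{-1}(V) = {K, L} ∉ τ ✗.
  V = {[H=I], [K], [L]}: π^{-1}(V) = {H, I, K, L} ∉ τ ✗.
  V = {[J], [K], [L]}: π^{-1}(V) = {J, K, L} ∉ τ ✗.
  V = {[H=I], [J], [K], [L]}: π^{-1}(V) = {H, I, J, K, L} ∈ τ ✓.
Open sets in the quotient: τ_Q = {{}, {[H=I]}, {[J]}, {[H=I], [J]}, {[H=I], [K]}, {[H=I], [J], [K]}, {[H=I], [J], [K], [L]}} (7 elements).


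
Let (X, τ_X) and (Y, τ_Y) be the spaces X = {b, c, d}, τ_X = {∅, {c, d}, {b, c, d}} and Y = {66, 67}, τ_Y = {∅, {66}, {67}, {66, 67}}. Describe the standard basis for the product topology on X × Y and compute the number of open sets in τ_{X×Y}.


Basis B = {∅ × ∅, {c, d} × {66}, {c, d} × {67}, {b, c, d} × {66}, {b, c, d} × {67}, {c, d} × {66, 67}, {b, c, d} × {66, 67}}; |τ_{X×Y}| = 9.

Enumerate products U × V with U ∈ τ_X, V ∈ τ_Y (deduplicated):
  ∅ × ∅ = {} (∅)
  {c, d} × {66} = {(c,66), (d,66)}
  {c, d} × {67} = {(c,67), (d,67)}
  {b, c, d} × {66} = {(b,66), (c,66), (d,66)}
  {b, c, d} × {67} = {(b,67), (c,67), (d,67)}
  {c, d} × {66, 67} = {(c,66), (c,67), (d,66), (d,67)}
  {b, c, d} × {66, 67} = {(b,66), (b,67), (c,66), (c,67), (d,66), (d,67)}
These 7 distinct sets form the basis B.
Close under arbitrary unions to get τ_{X×Y}; counting gives |τ_{X×Y}| = 9.


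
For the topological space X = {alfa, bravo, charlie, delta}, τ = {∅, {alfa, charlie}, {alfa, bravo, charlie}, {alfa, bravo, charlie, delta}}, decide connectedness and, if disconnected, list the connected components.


(X, τ) is connected.

Find clopen sets (U ∈ τ with X ∖ U ∈ τ):
  U = ∅, X ∖ U = {alfa, bravo, charlie, delta} — both open, so U is clopen.
  U = {alfa, bravo, charlie, delta}, X ∖ U = ∅ — both open, so U is clopen.
Only trivial clopens (∅ and X) exist, so (X, τ) is connected.
Compute connected components by grouping points that agree on all clopens:
  component: {alfa, bravo, charlie, delta}


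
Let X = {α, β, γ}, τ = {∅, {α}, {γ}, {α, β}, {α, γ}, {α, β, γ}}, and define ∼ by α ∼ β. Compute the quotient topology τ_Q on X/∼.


X/∼ = {[α=β], [γ]}; |τ_Q| = 4.

Equivalence classes: [α=β], [γ].
Quotient map π: X → X/∼ sends α ↦ [α=β], β ↦ [α=β], γ ↦ [γ].
For each subset V ⊆ X/∼, compute π^{-1}(V) ⊆ X and check whether π^{-1}(V) ∈ τ. V is open in τ_Q iff π^{-1}(V) ∈ τ.
  V = {}: π^{-1}(V) = ∅ ∈ τ ✓.
  V = {[α=β]}: π^{-1}(V) = {α, β} ∈ τ ✓.
  V = {[γ]}: π^{-1}(V) = {γ} ∈ τ ✓.
  V = {[α=β], [γ]}: π^{-1}(V) = {α, β, γ} ∈ τ ✓.
Open sets in the quotient: τ_Q = {{}, {[α=β]}, {[γ]}, {[α=β], [γ]}} (4 elements).


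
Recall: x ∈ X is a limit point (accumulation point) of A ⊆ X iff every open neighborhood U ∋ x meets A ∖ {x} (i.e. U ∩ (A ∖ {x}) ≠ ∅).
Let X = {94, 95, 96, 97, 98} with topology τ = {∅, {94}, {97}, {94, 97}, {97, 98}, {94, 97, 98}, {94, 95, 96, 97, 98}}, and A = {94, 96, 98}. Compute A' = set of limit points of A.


A' = {95, 96}

For each x ∈ X, list the open sets U ∈ τ with x ∈ U, then check whether U ∩ (A ∖ {x}) ≠ ∅ for every such U.
  x = 94: open {94} ∋ x has {94} ∩ (A ∖ {94}) = ∅, so x is NOT a limit point.
  x = 95: opens ∋ x are {94, 95, 96, 97, 98}; each meets A ∖ {95}, so x IS a limit point.
  x = 96: opens ∋ x are {94, 95, 96, 97, 98}; each meets A ∖ {96}, so x IS a limit point.
  x = 97: open {97} ∋ x has {97} ∩ (A ∖ {97}) = ∅, so x is NOT a limit point.
  x = 98: open {97, 98} ∋ x has {97, 98} ∩ (A ∖ {98}) = ∅, so x is NOT a limit point.
Collecting: A' = {95, 96}.


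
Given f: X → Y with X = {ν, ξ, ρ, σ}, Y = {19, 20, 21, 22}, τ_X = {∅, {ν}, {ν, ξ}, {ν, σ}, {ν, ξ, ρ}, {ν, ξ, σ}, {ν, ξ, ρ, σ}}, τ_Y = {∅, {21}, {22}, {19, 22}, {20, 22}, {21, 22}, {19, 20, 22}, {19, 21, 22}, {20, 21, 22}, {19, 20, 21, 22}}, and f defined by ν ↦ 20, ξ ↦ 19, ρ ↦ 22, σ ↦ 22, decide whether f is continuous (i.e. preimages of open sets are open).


f is NOT continuous.

Compute f^{-1}(U) for each U ∈ τ_Y:
  U = ∅: f^{-1}(U) = ∅ ∈ τ_X ✓.
  U = {21}: f^{-1}(U) = ∅ ∈ τ_X ✓.
  U = {22}: f^{-1}(U) = {ρ, σ} ∉ τ_X ✗.
  U = {19, 22}: f^{-1}(U) = {ξ, ρ, σ} ∉ τ_X ✗.
  U = {20, 22}: f^{-1}(U) = {ν, ρ, σ} ∉ τ_X ✗.
  U = {21, 22}: f^{-1}(U) = {ρ, σ} ∉ τ_X ✗.
  U = {19, 20, 22}: f^{-1}(U) = {ν, ξ, ρ, σ} ∈ τ_X ✓.
  U = {19, 21, 22}: f^{-1}(U) = {ξ, ρ, σ} ∉ τ_X ✗.
  U = {20, 21, 22}: f^{-1}(U) = {ν, ρ, σ} ∉ τ_X ✗.
  U = {19, 20, 21, 22}: f^{-1}(U) = {ν, ξ, ρ, σ} ∈ τ_X ✓.
Found U = {22} with f^{-1}(U) = {ρ, σ} not in τ_X. Therefore f is NOT continuous.


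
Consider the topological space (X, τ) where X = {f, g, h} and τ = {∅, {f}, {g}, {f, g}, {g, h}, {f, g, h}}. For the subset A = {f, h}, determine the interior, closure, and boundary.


int(A) = {f}, cl(A) = {f, h}, ∂A = {h}.

Closed sets in (X, τ) are complements of opens:
  closed(X, τ) = {∅, {f}, {h}, {f, h}, {g, h}, {f, g, h}}.
int(A) = ⋃ {U ∈ τ : U ⊆ A}. Opens contained in A: ∅, {f}.
Taking the union of these: int(A) = {f}.
cl(A) = ⋂ {C closed : A ⊆ C}. Closed sets containing A: {f, h}, {f, g, h}.
Intersecting these: cl(A) = {f, h}.
∂A = cl(A) ∖ int(A) = {f, h} ∖ {f} = {h}.


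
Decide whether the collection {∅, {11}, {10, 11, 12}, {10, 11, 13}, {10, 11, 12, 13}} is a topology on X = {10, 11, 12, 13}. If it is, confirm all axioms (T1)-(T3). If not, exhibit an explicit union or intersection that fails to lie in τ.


τ is NOT a topology on X.

Axiom (T1): ∅ ∈ τ? Yes; X ∈ τ? Yes.
Axiom (T2/T3): check pairwise unions and intersections of members of τ.
Counterexample for (T3): {10, 11, 12} ∩ {10, 11, 13} = {10, 11} ∉ τ. Therefore τ is NOT a topology.


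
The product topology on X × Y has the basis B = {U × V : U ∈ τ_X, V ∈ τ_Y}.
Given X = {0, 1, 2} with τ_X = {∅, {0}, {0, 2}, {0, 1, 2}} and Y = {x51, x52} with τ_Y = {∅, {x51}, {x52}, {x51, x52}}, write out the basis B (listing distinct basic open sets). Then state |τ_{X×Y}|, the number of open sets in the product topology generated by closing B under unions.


Basis B = {∅ × ∅, {0} × {x51}, {0} × {x52}, {0} × {x51, x52}, {0, 2} × {x51}, {0, 2} × {x52}, {0, 1, 2} × {x51}, {0, 1, 2} × {x52}, {0, 2} × {x51, x52}, {0, 1, 2} × {x51, x52}}; |τ_{X×Y}| = 16.

Enumerate products U × V with U ∈ τ_X, V ∈ τ_Y (deduplicated):
  ∅ × ∅ = {} (∅)
  {0} × {x51} = {(0,x51)}
  {0} × {x52} = {(0,x52)}
  {0} × {x51, x52} = {(0,x51), (0,x52)}
  {0, 2} × {x51} = {(0,x51), (2,x51)}
  {0, 2} × {x52} = {(0,x52), (2,x52)}
  {0, 1, 2} × {x51} = {(0,x51), (1,x51), (2,x51)}
  {0, 1, 2} × {x52} = {(0,x52), (1,x52), (2,x52)}
  {0, 2} × {x51, x52} = {(0,x51), (0,x52), (2,x51), (2,x52)}
  {0, 1, 2} × {x51, x52} = {(0,x51), (0,x52), (1,x51), (1,x52), (2,x51), (2,x52)}
These 10 distinct sets form the basis B.
Close under arbitrary unions to get τ_{X×Y}; counting gives |τ_{X×Y}| = 16.


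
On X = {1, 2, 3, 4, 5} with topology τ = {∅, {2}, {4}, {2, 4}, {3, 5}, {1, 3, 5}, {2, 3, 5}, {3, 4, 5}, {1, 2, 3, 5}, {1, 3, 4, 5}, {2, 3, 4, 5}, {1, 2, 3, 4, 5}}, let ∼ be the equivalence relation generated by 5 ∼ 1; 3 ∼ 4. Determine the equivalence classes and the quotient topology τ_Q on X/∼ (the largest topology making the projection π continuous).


X/∼ = {[1=5], [2], [3=4]}; |τ_Q| = 4.

Equivalence classes: [1=5], [2], [3=4].
Quotient map π: X → X/∼ sends 1 ↦ [1=5], 2 ↦ [2], 3 ↦ [3=4], 4 ↦ [3=4], 5 ↦ [1=5].
For each subset V ⊆ X/∼, compute π^{-1}(V) ⊆ X and check whether π^{-1}(V) ∈ τ. V is open in τ_Q iff π^{-1}(V) ∈ τ.
  V = {}: π^{-1}(V) = ∅ ∈ τ ✓.
  V = {[1=5]}: π^{-1}(V) = {1, 5} ∉ τ ✗.
  V = {[2]}: π^{-1}(V) = {2} ∈ τ ✓.
  V = {[1=5], [2]}: π^{-1}(V) = {1, 2, 5} ∉ τ ✗.
  V = {[3=4]}: π^{-1}(V) = {3, 4} ∉ τ ✗.
  V = {[1=5], [3=4]}: π^{-1}(V) = {1, 3, 4, 5} ∈ τ ✓.
  V = {[2], [3=4]}: π^{-1}(V) = {2, 3, 4} ∉ τ ✗.
  V = {[1=5], [2], [3=4]}: π^{-1}(V) = {1, 2, 3, 4, 5} ∈ τ ✓.
Open sets in the quotient: τ_Q = {{}, {[2]}, {[1=5], [3=4]}, {[1=5], [2], [3=4]}} (4 elements).


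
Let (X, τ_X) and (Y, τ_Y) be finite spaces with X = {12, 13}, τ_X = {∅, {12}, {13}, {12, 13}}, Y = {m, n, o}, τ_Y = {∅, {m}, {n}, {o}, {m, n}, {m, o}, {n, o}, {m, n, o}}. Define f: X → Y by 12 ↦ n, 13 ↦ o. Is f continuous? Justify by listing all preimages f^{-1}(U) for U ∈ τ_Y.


f IS continuous.

Compute f^{-1}(U) for each U ∈ τ_Y:
  U = ∅: f^{-1}(U) = ∅ ∈ τ_X ✓.
  U = {m}: f^{-1}(U) = ∅ ∈ τ_X ✓.
  U = {n}: f^{-1}(U) = {12} ∈ τ_X ✓.
  U = {o}: f^{-1}(U) = {13} ∈ τ_X ✓.
  U = {m, n}: f^{-1}(U) = {12} ∈ τ_X ✓.
  U = {m, o}: f^{-1}(U) = {13} ∈ τ_X ✓.
  U = {n, o}: f^{-1}(U) = {12, 13} ∈ τ_X ✓.
  U = {m, n, o}: f^{-1}(U) = {12, 13} ∈ τ_X ✓.
Every preimage lies in τ_X, so f IS continuous.


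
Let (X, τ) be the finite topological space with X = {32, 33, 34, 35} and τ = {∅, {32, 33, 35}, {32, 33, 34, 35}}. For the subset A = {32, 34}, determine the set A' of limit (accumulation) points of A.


A' = {33, 34, 35}

For each x ∈ X, list the open sets U ∈ τ with x ∈ U, then check whether U ∩ (A ∖ {x}) ≠ ∅ for every such U.
  x = 32: open {32, 33, 35} ∋ x has {32, 33, 35} ∩ (A ∖ {32}) = ∅, so x is NOT a limit point.
  x = 33: opens ∋ x are {32, 33, 35}, {32, 33, 34, 35}; each meets A ∖ {33}, so x IS a limit point.
  x = 34: opens ∋ x are {32, 33, 34, 35}; each meets A ∖ {34}, so x IS a limit point.
  x = 35: opens ∋ x are {32, 33, 35}, {32, 33, 34, 35}; each meets A ∖ {35}, so x IS a limit point.
Collecting: A' = {33, 34, 35}.


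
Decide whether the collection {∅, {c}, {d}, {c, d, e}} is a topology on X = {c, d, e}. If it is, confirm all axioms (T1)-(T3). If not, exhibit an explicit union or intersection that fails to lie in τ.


τ is NOT a topology on X.

Axiom (T1): ∅ ∈ τ? Yes; X ∈ τ? Yes.
Axiom (T2/T3): check pairwise unions and intersections of members of τ.
Counterexample for (T2): {c} ∪ {d} = {c, d} ∉ τ. Therefore τ is NOT a topology.


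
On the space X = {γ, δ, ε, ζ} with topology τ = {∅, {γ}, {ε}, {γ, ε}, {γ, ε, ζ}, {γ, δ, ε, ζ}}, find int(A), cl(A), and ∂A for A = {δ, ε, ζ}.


int(A) = {ε}, cl(A) = {δ, ε, ζ}, ∂A = {δ, ζ}.

Closed sets in (X, τ) are complements of opens:
  closed(X, τ) = {∅, {δ}, {δ, ζ}, {γ, δ, ζ}, {δ, ε, ζ}, {γ, δ, ε, ζ}}.
int(A) = ⋃ {U ∈ τ : U ⊆ A}. Opens contained in A: ∅, {ε}.
Taking the union of these: int(A) = {ε}.
cl(A) = ⋂ {C closed : A ⊆ C}. Closed sets containing A: {δ, ε, ζ}, {γ, δ, ε, ζ}.
Intersecting these: cl(A) = {δ, ε, ζ}.
∂A = cl(A) ∖ int(A) = {δ, ε, ζ} ∖ {ε} = {δ, ζ}.


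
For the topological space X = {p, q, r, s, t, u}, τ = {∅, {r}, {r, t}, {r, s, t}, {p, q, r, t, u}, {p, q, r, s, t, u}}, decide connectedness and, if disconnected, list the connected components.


(X, τ) is connected.

Find clopen sets (U ∈ τ with X ∖ U ∈ τ):
  U = ∅, X ∖ U = {p, q, r, s, t, u} — both open, so U is clopen.
  U = {p, q, r, s, t, u}, X ∖ U = ∅ — both open, so U is clopen.
Only trivial clopens (∅ and X) exist, so (X, τ) is connected.
Compute connected components by grouping points that agree on all clopens:
  component: {p, q, r, s, t, u}


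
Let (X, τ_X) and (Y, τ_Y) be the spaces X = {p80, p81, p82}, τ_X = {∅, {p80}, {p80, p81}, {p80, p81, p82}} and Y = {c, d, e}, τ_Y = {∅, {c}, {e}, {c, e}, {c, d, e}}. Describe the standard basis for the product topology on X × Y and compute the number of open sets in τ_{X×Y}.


Basis B = {∅ × ∅, {p80} × {c}, {p80} × {e}, {p80} × {c, e}, {p80, p81} × {c}, {p80, p81} × {e}, {p80} × {c, d, e}, {p80, p81, p82} × {c}, {p80, p81, p82} × {e}, {p80, p81} × {c, e}, {p80, p81} × {c, d, e}, {p80, p81, p82} × {c, e}, {p80, p81, p82} × {c, d, e}}; |τ_{X×Y}| = 30.

Enumerate products U × V with U ∈ τ_X, V ∈ τ_Y (deduplicated):
  ∅ × ∅ = {} (∅)
  {p80} × {c} = {(p80,c)}
  {p80} × {e} = {(p80,e)}
  {p80} × {c, e} = {(p80,c), (p80,e)}
  {p80, p81} × {c} = {(p80,c), (p81,c)}
  {p80, p81} × {e} = {(p80,e), (p81,e)}
  {p80} × {c, d, e} = {(p80,c), (p80,d), (p80,e)}
  {p80, p81, p82} × {c} = {(p80,c), (p81,c), (p82,c)}
  {p80, p81, p82} × {e} = {(p80,e), (p81,e), (p82,e)}
  {p80, p81} × {c, e} = {(p80,c), (p80,e), (p81,c), (p81,e)}
  {p80, p81} × {c, d, e} = {(p80,c), (p80,d), (p80,e), (p81,c), (p81,d), (p81,e)}
  {p80, p81, p82} × {c, e} = {(p80,c), (p80,e), (p81,c), (p81,e), (p82,c), (p82,e)}
  {p80, p81, p82} × {c, d, e} = {(p80,c), (p80,d), (p80,e), (p81,c), (p81,d), (p81,e), (p82,c), (p82,d), (p82,e)}
These 13 distinct sets form the basis B.
Close under arbitrary unions to get τ_{X×Y}; counting gives |τ_{X×Y}| = 30.


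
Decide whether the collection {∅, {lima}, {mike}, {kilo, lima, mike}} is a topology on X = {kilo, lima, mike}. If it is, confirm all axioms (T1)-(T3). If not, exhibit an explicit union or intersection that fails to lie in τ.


τ is NOT a topology on X.

Axiom (T1): ∅ ∈ τ? Yes; X ∈ τ? Yes.
Axiom (T2/T3): check pairwise unions and intersections of members of τ.
Counterexample for (T2): {lima} ∪ {mike} = {lima, mike} ∉ τ. Therefore τ is NOT a topology.


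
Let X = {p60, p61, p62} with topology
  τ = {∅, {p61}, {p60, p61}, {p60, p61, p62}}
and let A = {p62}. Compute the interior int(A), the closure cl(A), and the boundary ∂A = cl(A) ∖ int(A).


int(A) = ∅, cl(A) = {p62}, ∂A = {p62}.

Closed sets in (X, τ) are complements of opens:
  closed(X, τ) = {∅, {p62}, {p60, p62}, {p60, p61, p62}}.
int(A) = ⋃ {U ∈ τ : U ⊆ A}. Opens contained in A: ∅.
Taking the union of these: int(A) = ∅.
cl(A) = ⋂ {C closed : A ⊆ C}. Closed sets containing A: {p62}, {p60, p62}, {p60, p61, p62}.
Intersecting these: cl(A) = {p62}.
∂A = cl(A) ∖ int(A) = {p62} ∖ ∅ = {p62}.


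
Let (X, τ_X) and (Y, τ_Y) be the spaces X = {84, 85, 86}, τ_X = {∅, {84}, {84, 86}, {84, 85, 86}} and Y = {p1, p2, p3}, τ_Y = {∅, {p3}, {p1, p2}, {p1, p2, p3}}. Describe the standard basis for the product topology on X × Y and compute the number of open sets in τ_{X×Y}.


Basis B = {∅ × ∅, {84} × {p3}, {84} × {p1, p2}, {84, 86} × {p3}, {84} × {p1, p2, p3}, {84, 85, 86} × {p3}, {84, 86} × {p1, p2}, {84, 86} × {p1, p2, p3}, {84, 85, 86} × {p1, p2}, {84, 85, 86} × {p1, p2, p3}}; |τ_{X×Y}| = 16.

Enumerate products U × V with U ∈ τ_X, V ∈ τ_Y (deduplicated):
  ∅ × ∅ = {} (∅)
  {84} × {p3} = {(84,p3)}
  {84} × {p1, p2} = {(84,p1), (84,p2)}
  {84, 86} × {p3} = {(84,p3), (86,p3)}
  {84} × {p1, p2, p3} = {(84,p1), (84,p2), (84,p3)}
  {84, 85, 86} × {p3} = {(84,p3), (85,p3), (86,p3)}
  {84, 86} × {p1, p2} = {(84,p1), (84,p2), (86,p1), (86,p2)}
  {84, 86} × {p1, p2, p3} = {(84,p1), (84,p2), (84,p3), (86,p1), (86,p2), (86,p3)}
  {84, 85, 86} × {p1, p2} = {(84,p1), (84,p2), (85,p1), (85,p2), (86,p1), (86,p2)}
  {84, 85, 86} × {p1, p2, p3} = {(84,p1), (84,p2), (84,p3), (85,p1), (85,p2), (85,p3), (86,p1), (86,p2), (86,p3)}
These 10 distinct sets form the basis B.
Close under arbitrary unions to get τ_{X×Y}; counting gives |τ_{X×Y}| = 16.
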